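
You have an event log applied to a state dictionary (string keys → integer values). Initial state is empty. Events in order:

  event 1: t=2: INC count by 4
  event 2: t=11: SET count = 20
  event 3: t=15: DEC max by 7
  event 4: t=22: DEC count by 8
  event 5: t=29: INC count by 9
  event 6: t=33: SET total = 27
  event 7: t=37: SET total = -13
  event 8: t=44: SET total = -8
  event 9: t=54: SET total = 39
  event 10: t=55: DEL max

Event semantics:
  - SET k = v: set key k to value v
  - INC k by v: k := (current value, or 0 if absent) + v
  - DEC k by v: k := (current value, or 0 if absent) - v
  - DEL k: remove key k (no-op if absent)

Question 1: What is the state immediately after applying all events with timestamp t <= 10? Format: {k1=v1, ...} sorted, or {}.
Apply events with t <= 10 (1 events):
  after event 1 (t=2: INC count by 4): {count=4}

Answer: {count=4}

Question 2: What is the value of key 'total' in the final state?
Track key 'total' through all 10 events:
  event 1 (t=2: INC count by 4): total unchanged
  event 2 (t=11: SET count = 20): total unchanged
  event 3 (t=15: DEC max by 7): total unchanged
  event 4 (t=22: DEC count by 8): total unchanged
  event 5 (t=29: INC count by 9): total unchanged
  event 6 (t=33: SET total = 27): total (absent) -> 27
  event 7 (t=37: SET total = -13): total 27 -> -13
  event 8 (t=44: SET total = -8): total -13 -> -8
  event 9 (t=54: SET total = 39): total -8 -> 39
  event 10 (t=55: DEL max): total unchanged
Final: total = 39

Answer: 39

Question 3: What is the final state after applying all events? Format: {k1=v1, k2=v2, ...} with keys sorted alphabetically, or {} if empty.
  after event 1 (t=2: INC count by 4): {count=4}
  after event 2 (t=11: SET count = 20): {count=20}
  after event 3 (t=15: DEC max by 7): {count=20, max=-7}
  after event 4 (t=22: DEC count by 8): {count=12, max=-7}
  after event 5 (t=29: INC count by 9): {count=21, max=-7}
  after event 6 (t=33: SET total = 27): {count=21, max=-7, total=27}
  after event 7 (t=37: SET total = -13): {count=21, max=-7, total=-13}
  after event 8 (t=44: SET total = -8): {count=21, max=-7, total=-8}
  after event 9 (t=54: SET total = 39): {count=21, max=-7, total=39}
  after event 10 (t=55: DEL max): {count=21, total=39}

Answer: {count=21, total=39}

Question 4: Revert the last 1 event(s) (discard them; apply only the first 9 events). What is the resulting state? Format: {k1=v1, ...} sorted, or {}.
Keep first 9 events (discard last 1):
  after event 1 (t=2: INC count by 4): {count=4}
  after event 2 (t=11: SET count = 20): {count=20}
  after event 3 (t=15: DEC max by 7): {count=20, max=-7}
  after event 4 (t=22: DEC count by 8): {count=12, max=-7}
  after event 5 (t=29: INC count by 9): {count=21, max=-7}
  after event 6 (t=33: SET total = 27): {count=21, max=-7, total=27}
  after event 7 (t=37: SET total = -13): {count=21, max=-7, total=-13}
  after event 8 (t=44: SET total = -8): {count=21, max=-7, total=-8}
  after event 9 (t=54: SET total = 39): {count=21, max=-7, total=39}

Answer: {count=21, max=-7, total=39}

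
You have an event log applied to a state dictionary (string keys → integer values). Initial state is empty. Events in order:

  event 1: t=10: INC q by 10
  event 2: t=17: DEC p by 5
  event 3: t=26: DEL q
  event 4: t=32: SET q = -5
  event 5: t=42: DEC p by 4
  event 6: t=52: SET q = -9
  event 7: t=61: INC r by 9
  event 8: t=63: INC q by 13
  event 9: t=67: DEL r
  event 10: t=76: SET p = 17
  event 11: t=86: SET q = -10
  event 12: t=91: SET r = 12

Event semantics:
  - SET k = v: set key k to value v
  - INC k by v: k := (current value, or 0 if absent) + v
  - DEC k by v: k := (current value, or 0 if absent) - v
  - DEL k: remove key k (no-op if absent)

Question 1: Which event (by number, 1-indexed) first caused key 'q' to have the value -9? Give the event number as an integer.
Looking for first event where q becomes -9:
  event 1: q = 10
  event 2: q = 10
  event 3: q = (absent)
  event 4: q = -5
  event 5: q = -5
  event 6: q -5 -> -9  <-- first match

Answer: 6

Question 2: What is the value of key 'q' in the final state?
Track key 'q' through all 12 events:
  event 1 (t=10: INC q by 10): q (absent) -> 10
  event 2 (t=17: DEC p by 5): q unchanged
  event 3 (t=26: DEL q): q 10 -> (absent)
  event 4 (t=32: SET q = -5): q (absent) -> -5
  event 5 (t=42: DEC p by 4): q unchanged
  event 6 (t=52: SET q = -9): q -5 -> -9
  event 7 (t=61: INC r by 9): q unchanged
  event 8 (t=63: INC q by 13): q -9 -> 4
  event 9 (t=67: DEL r): q unchanged
  event 10 (t=76: SET p = 17): q unchanged
  event 11 (t=86: SET q = -10): q 4 -> -10
  event 12 (t=91: SET r = 12): q unchanged
Final: q = -10

Answer: -10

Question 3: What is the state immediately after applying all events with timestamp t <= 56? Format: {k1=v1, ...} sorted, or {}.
Apply events with t <= 56 (6 events):
  after event 1 (t=10: INC q by 10): {q=10}
  after event 2 (t=17: DEC p by 5): {p=-5, q=10}
  after event 3 (t=26: DEL q): {p=-5}
  after event 4 (t=32: SET q = -5): {p=-5, q=-5}
  after event 5 (t=42: DEC p by 4): {p=-9, q=-5}
  after event 6 (t=52: SET q = -9): {p=-9, q=-9}

Answer: {p=-9, q=-9}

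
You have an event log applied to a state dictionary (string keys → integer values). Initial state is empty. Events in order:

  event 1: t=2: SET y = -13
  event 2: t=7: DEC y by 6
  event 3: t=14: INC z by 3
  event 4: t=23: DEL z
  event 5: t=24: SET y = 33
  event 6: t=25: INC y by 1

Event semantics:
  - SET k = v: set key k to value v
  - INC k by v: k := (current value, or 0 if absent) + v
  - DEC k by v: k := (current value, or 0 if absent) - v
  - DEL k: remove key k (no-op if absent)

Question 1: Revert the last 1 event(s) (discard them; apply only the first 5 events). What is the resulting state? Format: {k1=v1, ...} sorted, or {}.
Keep first 5 events (discard last 1):
  after event 1 (t=2: SET y = -13): {y=-13}
  after event 2 (t=7: DEC y by 6): {y=-19}
  after event 3 (t=14: INC z by 3): {y=-19, z=3}
  after event 4 (t=23: DEL z): {y=-19}
  after event 5 (t=24: SET y = 33): {y=33}

Answer: {y=33}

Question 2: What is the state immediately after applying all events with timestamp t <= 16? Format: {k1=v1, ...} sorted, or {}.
Apply events with t <= 16 (3 events):
  after event 1 (t=2: SET y = -13): {y=-13}
  after event 2 (t=7: DEC y by 6): {y=-19}
  after event 3 (t=14: INC z by 3): {y=-19, z=3}

Answer: {y=-19, z=3}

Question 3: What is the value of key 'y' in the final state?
Track key 'y' through all 6 events:
  event 1 (t=2: SET y = -13): y (absent) -> -13
  event 2 (t=7: DEC y by 6): y -13 -> -19
  event 3 (t=14: INC z by 3): y unchanged
  event 4 (t=23: DEL z): y unchanged
  event 5 (t=24: SET y = 33): y -19 -> 33
  event 6 (t=25: INC y by 1): y 33 -> 34
Final: y = 34

Answer: 34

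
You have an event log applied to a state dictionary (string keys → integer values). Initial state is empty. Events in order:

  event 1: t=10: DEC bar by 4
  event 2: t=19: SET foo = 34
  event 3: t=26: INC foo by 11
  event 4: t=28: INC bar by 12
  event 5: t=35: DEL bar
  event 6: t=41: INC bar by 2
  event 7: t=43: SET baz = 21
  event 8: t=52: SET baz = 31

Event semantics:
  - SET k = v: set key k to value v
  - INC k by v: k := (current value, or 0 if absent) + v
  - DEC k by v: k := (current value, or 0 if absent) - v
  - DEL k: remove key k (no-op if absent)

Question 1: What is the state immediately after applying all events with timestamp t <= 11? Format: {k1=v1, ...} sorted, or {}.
Apply events with t <= 11 (1 events):
  after event 1 (t=10: DEC bar by 4): {bar=-4}

Answer: {bar=-4}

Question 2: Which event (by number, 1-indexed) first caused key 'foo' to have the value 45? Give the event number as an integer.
Looking for first event where foo becomes 45:
  event 2: foo = 34
  event 3: foo 34 -> 45  <-- first match

Answer: 3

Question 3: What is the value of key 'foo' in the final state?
Track key 'foo' through all 8 events:
  event 1 (t=10: DEC bar by 4): foo unchanged
  event 2 (t=19: SET foo = 34): foo (absent) -> 34
  event 3 (t=26: INC foo by 11): foo 34 -> 45
  event 4 (t=28: INC bar by 12): foo unchanged
  event 5 (t=35: DEL bar): foo unchanged
  event 6 (t=41: INC bar by 2): foo unchanged
  event 7 (t=43: SET baz = 21): foo unchanged
  event 8 (t=52: SET baz = 31): foo unchanged
Final: foo = 45

Answer: 45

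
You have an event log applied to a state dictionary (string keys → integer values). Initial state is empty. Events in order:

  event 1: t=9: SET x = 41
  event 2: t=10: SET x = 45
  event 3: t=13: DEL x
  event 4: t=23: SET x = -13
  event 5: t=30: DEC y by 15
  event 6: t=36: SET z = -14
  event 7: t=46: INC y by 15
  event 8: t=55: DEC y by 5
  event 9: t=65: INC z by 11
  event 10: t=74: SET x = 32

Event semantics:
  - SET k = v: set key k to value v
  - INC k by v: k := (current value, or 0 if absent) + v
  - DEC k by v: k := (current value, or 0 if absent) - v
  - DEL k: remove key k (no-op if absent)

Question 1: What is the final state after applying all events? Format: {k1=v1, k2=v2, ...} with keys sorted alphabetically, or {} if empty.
  after event 1 (t=9: SET x = 41): {x=41}
  after event 2 (t=10: SET x = 45): {x=45}
  after event 3 (t=13: DEL x): {}
  after event 4 (t=23: SET x = -13): {x=-13}
  after event 5 (t=30: DEC y by 15): {x=-13, y=-15}
  after event 6 (t=36: SET z = -14): {x=-13, y=-15, z=-14}
  after event 7 (t=46: INC y by 15): {x=-13, y=0, z=-14}
  after event 8 (t=55: DEC y by 5): {x=-13, y=-5, z=-14}
  after event 9 (t=65: INC z by 11): {x=-13, y=-5, z=-3}
  after event 10 (t=74: SET x = 32): {x=32, y=-5, z=-3}

Answer: {x=32, y=-5, z=-3}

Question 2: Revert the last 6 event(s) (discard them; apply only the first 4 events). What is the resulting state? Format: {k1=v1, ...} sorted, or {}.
Keep first 4 events (discard last 6):
  after event 1 (t=9: SET x = 41): {x=41}
  after event 2 (t=10: SET x = 45): {x=45}
  after event 3 (t=13: DEL x): {}
  after event 4 (t=23: SET x = -13): {x=-13}

Answer: {x=-13}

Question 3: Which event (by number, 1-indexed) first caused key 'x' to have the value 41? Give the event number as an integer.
Answer: 1

Derivation:
Looking for first event where x becomes 41:
  event 1: x (absent) -> 41  <-- first match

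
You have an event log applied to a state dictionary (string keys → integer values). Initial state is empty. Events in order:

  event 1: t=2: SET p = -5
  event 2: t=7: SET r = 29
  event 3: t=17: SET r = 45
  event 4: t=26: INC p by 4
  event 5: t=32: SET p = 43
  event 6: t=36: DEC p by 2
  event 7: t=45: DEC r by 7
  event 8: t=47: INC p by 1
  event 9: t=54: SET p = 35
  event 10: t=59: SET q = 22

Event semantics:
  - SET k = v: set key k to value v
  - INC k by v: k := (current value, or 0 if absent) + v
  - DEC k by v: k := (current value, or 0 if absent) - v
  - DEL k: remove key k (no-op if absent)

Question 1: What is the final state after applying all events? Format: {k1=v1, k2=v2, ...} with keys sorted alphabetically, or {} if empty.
  after event 1 (t=2: SET p = -5): {p=-5}
  after event 2 (t=7: SET r = 29): {p=-5, r=29}
  after event 3 (t=17: SET r = 45): {p=-5, r=45}
  after event 4 (t=26: INC p by 4): {p=-1, r=45}
  after event 5 (t=32: SET p = 43): {p=43, r=45}
  after event 6 (t=36: DEC p by 2): {p=41, r=45}
  after event 7 (t=45: DEC r by 7): {p=41, r=38}
  after event 8 (t=47: INC p by 1): {p=42, r=38}
  after event 9 (t=54: SET p = 35): {p=35, r=38}
  after event 10 (t=59: SET q = 22): {p=35, q=22, r=38}

Answer: {p=35, q=22, r=38}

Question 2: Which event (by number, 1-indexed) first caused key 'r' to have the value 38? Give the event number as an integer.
Looking for first event where r becomes 38:
  event 2: r = 29
  event 3: r = 45
  event 4: r = 45
  event 5: r = 45
  event 6: r = 45
  event 7: r 45 -> 38  <-- first match

Answer: 7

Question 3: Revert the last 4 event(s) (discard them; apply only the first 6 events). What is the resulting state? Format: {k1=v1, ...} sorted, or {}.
Answer: {p=41, r=45}

Derivation:
Keep first 6 events (discard last 4):
  after event 1 (t=2: SET p = -5): {p=-5}
  after event 2 (t=7: SET r = 29): {p=-5, r=29}
  after event 3 (t=17: SET r = 45): {p=-5, r=45}
  after event 4 (t=26: INC p by 4): {p=-1, r=45}
  after event 5 (t=32: SET p = 43): {p=43, r=45}
  after event 6 (t=36: DEC p by 2): {p=41, r=45}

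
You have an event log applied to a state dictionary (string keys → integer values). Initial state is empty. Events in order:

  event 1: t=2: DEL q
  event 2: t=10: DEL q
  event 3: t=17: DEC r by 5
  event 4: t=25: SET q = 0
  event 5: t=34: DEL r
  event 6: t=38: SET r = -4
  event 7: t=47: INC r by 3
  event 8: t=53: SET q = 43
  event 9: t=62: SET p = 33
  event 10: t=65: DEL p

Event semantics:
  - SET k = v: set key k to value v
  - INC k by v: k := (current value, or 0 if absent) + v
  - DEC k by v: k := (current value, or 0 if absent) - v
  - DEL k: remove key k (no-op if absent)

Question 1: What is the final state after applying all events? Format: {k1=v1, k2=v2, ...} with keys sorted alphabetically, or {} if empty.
Answer: {q=43, r=-1}

Derivation:
  after event 1 (t=2: DEL q): {}
  after event 2 (t=10: DEL q): {}
  after event 3 (t=17: DEC r by 5): {r=-5}
  after event 4 (t=25: SET q = 0): {q=0, r=-5}
  after event 5 (t=34: DEL r): {q=0}
  after event 6 (t=38: SET r = -4): {q=0, r=-4}
  after event 7 (t=47: INC r by 3): {q=0, r=-1}
  after event 8 (t=53: SET q = 43): {q=43, r=-1}
  after event 9 (t=62: SET p = 33): {p=33, q=43, r=-1}
  after event 10 (t=65: DEL p): {q=43, r=-1}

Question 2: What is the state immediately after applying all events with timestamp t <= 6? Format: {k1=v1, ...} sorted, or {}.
Answer: {}

Derivation:
Apply events with t <= 6 (1 events):
  after event 1 (t=2: DEL q): {}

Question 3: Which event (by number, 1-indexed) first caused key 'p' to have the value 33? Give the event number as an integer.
Looking for first event where p becomes 33:
  event 9: p (absent) -> 33  <-- first match

Answer: 9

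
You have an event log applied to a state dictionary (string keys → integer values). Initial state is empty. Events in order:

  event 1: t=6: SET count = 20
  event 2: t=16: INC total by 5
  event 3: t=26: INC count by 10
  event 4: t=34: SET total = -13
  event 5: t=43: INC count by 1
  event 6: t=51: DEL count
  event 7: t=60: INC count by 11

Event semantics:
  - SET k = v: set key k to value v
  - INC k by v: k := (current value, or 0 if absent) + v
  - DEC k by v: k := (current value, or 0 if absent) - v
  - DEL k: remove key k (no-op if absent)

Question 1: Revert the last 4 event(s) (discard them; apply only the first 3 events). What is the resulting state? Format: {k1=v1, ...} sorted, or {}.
Answer: {count=30, total=5}

Derivation:
Keep first 3 events (discard last 4):
  after event 1 (t=6: SET count = 20): {count=20}
  after event 2 (t=16: INC total by 5): {count=20, total=5}
  after event 3 (t=26: INC count by 10): {count=30, total=5}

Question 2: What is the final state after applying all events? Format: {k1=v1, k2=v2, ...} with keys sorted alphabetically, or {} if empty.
Answer: {count=11, total=-13}

Derivation:
  after event 1 (t=6: SET count = 20): {count=20}
  after event 2 (t=16: INC total by 5): {count=20, total=5}
  after event 3 (t=26: INC count by 10): {count=30, total=5}
  after event 4 (t=34: SET total = -13): {count=30, total=-13}
  after event 5 (t=43: INC count by 1): {count=31, total=-13}
  after event 6 (t=51: DEL count): {total=-13}
  after event 7 (t=60: INC count by 11): {count=11, total=-13}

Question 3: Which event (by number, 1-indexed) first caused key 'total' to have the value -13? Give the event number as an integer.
Looking for first event where total becomes -13:
  event 2: total = 5
  event 3: total = 5
  event 4: total 5 -> -13  <-- first match

Answer: 4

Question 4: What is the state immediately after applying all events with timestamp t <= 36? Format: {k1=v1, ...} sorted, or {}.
Apply events with t <= 36 (4 events):
  after event 1 (t=6: SET count = 20): {count=20}
  after event 2 (t=16: INC total by 5): {count=20, total=5}
  after event 3 (t=26: INC count by 10): {count=30, total=5}
  after event 4 (t=34: SET total = -13): {count=30, total=-13}

Answer: {count=30, total=-13}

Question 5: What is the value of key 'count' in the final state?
Answer: 11

Derivation:
Track key 'count' through all 7 events:
  event 1 (t=6: SET count = 20): count (absent) -> 20
  event 2 (t=16: INC total by 5): count unchanged
  event 3 (t=26: INC count by 10): count 20 -> 30
  event 4 (t=34: SET total = -13): count unchanged
  event 5 (t=43: INC count by 1): count 30 -> 31
  event 6 (t=51: DEL count): count 31 -> (absent)
  event 7 (t=60: INC count by 11): count (absent) -> 11
Final: count = 11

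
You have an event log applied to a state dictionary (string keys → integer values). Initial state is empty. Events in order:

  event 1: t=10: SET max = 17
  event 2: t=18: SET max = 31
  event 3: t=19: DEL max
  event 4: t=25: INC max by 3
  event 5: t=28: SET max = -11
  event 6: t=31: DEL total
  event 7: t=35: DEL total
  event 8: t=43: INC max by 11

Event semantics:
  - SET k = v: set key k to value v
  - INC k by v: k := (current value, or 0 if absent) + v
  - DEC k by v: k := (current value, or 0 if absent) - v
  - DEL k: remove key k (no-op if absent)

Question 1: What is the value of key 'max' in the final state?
Track key 'max' through all 8 events:
  event 1 (t=10: SET max = 17): max (absent) -> 17
  event 2 (t=18: SET max = 31): max 17 -> 31
  event 3 (t=19: DEL max): max 31 -> (absent)
  event 4 (t=25: INC max by 3): max (absent) -> 3
  event 5 (t=28: SET max = -11): max 3 -> -11
  event 6 (t=31: DEL total): max unchanged
  event 7 (t=35: DEL total): max unchanged
  event 8 (t=43: INC max by 11): max -11 -> 0
Final: max = 0

Answer: 0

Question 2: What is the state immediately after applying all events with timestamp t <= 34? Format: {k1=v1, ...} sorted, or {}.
Answer: {max=-11}

Derivation:
Apply events with t <= 34 (6 events):
  after event 1 (t=10: SET max = 17): {max=17}
  after event 2 (t=18: SET max = 31): {max=31}
  after event 3 (t=19: DEL max): {}
  after event 4 (t=25: INC max by 3): {max=3}
  after event 5 (t=28: SET max = -11): {max=-11}
  after event 6 (t=31: DEL total): {max=-11}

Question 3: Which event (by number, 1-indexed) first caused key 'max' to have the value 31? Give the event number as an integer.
Answer: 2

Derivation:
Looking for first event where max becomes 31:
  event 1: max = 17
  event 2: max 17 -> 31  <-- first match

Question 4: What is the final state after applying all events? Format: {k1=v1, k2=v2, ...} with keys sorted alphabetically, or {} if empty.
  after event 1 (t=10: SET max = 17): {max=17}
  after event 2 (t=18: SET max = 31): {max=31}
  after event 3 (t=19: DEL max): {}
  after event 4 (t=25: INC max by 3): {max=3}
  after event 5 (t=28: SET max = -11): {max=-11}
  after event 6 (t=31: DEL total): {max=-11}
  after event 7 (t=35: DEL total): {max=-11}
  after event 8 (t=43: INC max by 11): {max=0}

Answer: {max=0}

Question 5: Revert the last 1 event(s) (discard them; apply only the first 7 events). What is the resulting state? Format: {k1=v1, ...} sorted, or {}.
Answer: {max=-11}

Derivation:
Keep first 7 events (discard last 1):
  after event 1 (t=10: SET max = 17): {max=17}
  after event 2 (t=18: SET max = 31): {max=31}
  after event 3 (t=19: DEL max): {}
  after event 4 (t=25: INC max by 3): {max=3}
  after event 5 (t=28: SET max = -11): {max=-11}
  after event 6 (t=31: DEL total): {max=-11}
  after event 7 (t=35: DEL total): {max=-11}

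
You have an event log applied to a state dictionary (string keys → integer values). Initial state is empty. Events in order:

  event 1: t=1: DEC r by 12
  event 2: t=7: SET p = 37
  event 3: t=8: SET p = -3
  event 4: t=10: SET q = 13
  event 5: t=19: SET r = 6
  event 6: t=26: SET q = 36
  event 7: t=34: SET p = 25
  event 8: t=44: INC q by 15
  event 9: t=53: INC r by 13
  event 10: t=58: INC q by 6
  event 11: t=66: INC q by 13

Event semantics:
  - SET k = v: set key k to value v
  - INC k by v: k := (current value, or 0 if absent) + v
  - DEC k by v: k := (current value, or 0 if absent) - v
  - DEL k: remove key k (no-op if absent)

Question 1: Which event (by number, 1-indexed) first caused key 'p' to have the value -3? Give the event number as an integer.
Looking for first event where p becomes -3:
  event 2: p = 37
  event 3: p 37 -> -3  <-- first match

Answer: 3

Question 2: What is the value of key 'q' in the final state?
Answer: 70

Derivation:
Track key 'q' through all 11 events:
  event 1 (t=1: DEC r by 12): q unchanged
  event 2 (t=7: SET p = 37): q unchanged
  event 3 (t=8: SET p = -3): q unchanged
  event 4 (t=10: SET q = 13): q (absent) -> 13
  event 5 (t=19: SET r = 6): q unchanged
  event 6 (t=26: SET q = 36): q 13 -> 36
  event 7 (t=34: SET p = 25): q unchanged
  event 8 (t=44: INC q by 15): q 36 -> 51
  event 9 (t=53: INC r by 13): q unchanged
  event 10 (t=58: INC q by 6): q 51 -> 57
  event 11 (t=66: INC q by 13): q 57 -> 70
Final: q = 70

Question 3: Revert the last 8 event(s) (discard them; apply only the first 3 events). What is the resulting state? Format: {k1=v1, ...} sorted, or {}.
Answer: {p=-3, r=-12}

Derivation:
Keep first 3 events (discard last 8):
  after event 1 (t=1: DEC r by 12): {r=-12}
  after event 2 (t=7: SET p = 37): {p=37, r=-12}
  after event 3 (t=8: SET p = -3): {p=-3, r=-12}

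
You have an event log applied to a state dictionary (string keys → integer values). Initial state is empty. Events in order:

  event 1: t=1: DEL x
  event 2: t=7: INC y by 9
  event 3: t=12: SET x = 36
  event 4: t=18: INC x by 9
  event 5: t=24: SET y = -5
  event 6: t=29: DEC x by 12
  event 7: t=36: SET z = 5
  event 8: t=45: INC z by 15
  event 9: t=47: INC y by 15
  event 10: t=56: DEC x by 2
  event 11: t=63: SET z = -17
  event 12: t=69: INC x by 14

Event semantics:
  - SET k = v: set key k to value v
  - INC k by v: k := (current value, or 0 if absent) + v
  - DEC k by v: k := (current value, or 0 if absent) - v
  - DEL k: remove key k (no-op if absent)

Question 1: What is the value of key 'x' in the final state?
Track key 'x' through all 12 events:
  event 1 (t=1: DEL x): x (absent) -> (absent)
  event 2 (t=7: INC y by 9): x unchanged
  event 3 (t=12: SET x = 36): x (absent) -> 36
  event 4 (t=18: INC x by 9): x 36 -> 45
  event 5 (t=24: SET y = -5): x unchanged
  event 6 (t=29: DEC x by 12): x 45 -> 33
  event 7 (t=36: SET z = 5): x unchanged
  event 8 (t=45: INC z by 15): x unchanged
  event 9 (t=47: INC y by 15): x unchanged
  event 10 (t=56: DEC x by 2): x 33 -> 31
  event 11 (t=63: SET z = -17): x unchanged
  event 12 (t=69: INC x by 14): x 31 -> 45
Final: x = 45

Answer: 45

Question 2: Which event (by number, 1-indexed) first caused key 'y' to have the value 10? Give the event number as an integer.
Looking for first event where y becomes 10:
  event 2: y = 9
  event 3: y = 9
  event 4: y = 9
  event 5: y = -5
  event 6: y = -5
  event 7: y = -5
  event 8: y = -5
  event 9: y -5 -> 10  <-- first match

Answer: 9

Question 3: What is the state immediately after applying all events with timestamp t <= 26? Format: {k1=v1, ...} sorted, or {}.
Answer: {x=45, y=-5}

Derivation:
Apply events with t <= 26 (5 events):
  after event 1 (t=1: DEL x): {}
  after event 2 (t=7: INC y by 9): {y=9}
  after event 3 (t=12: SET x = 36): {x=36, y=9}
  after event 4 (t=18: INC x by 9): {x=45, y=9}
  after event 5 (t=24: SET y = -5): {x=45, y=-5}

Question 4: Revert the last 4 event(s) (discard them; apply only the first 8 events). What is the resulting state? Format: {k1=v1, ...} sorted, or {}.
Answer: {x=33, y=-5, z=20}

Derivation:
Keep first 8 events (discard last 4):
  after event 1 (t=1: DEL x): {}
  after event 2 (t=7: INC y by 9): {y=9}
  after event 3 (t=12: SET x = 36): {x=36, y=9}
  after event 4 (t=18: INC x by 9): {x=45, y=9}
  after event 5 (t=24: SET y = -5): {x=45, y=-5}
  after event 6 (t=29: DEC x by 12): {x=33, y=-5}
  after event 7 (t=36: SET z = 5): {x=33, y=-5, z=5}
  after event 8 (t=45: INC z by 15): {x=33, y=-5, z=20}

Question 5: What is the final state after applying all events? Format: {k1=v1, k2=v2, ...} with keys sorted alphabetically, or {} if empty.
Answer: {x=45, y=10, z=-17}

Derivation:
  after event 1 (t=1: DEL x): {}
  after event 2 (t=7: INC y by 9): {y=9}
  after event 3 (t=12: SET x = 36): {x=36, y=9}
  after event 4 (t=18: INC x by 9): {x=45, y=9}
  after event 5 (t=24: SET y = -5): {x=45, y=-5}
  after event 6 (t=29: DEC x by 12): {x=33, y=-5}
  after event 7 (t=36: SET z = 5): {x=33, y=-5, z=5}
  after event 8 (t=45: INC z by 15): {x=33, y=-5, z=20}
  after event 9 (t=47: INC y by 15): {x=33, y=10, z=20}
  after event 10 (t=56: DEC x by 2): {x=31, y=10, z=20}
  after event 11 (t=63: SET z = -17): {x=31, y=10, z=-17}
  after event 12 (t=69: INC x by 14): {x=45, y=10, z=-17}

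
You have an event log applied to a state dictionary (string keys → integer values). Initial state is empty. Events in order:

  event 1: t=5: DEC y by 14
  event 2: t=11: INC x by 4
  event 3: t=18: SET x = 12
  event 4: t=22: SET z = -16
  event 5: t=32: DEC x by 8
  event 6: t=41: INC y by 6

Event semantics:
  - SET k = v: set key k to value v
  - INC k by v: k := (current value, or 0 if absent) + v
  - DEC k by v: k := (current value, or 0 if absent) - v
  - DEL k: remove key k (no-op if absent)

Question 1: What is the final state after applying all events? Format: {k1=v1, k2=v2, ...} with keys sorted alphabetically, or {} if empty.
Answer: {x=4, y=-8, z=-16}

Derivation:
  after event 1 (t=5: DEC y by 14): {y=-14}
  after event 2 (t=11: INC x by 4): {x=4, y=-14}
  after event 3 (t=18: SET x = 12): {x=12, y=-14}
  after event 4 (t=22: SET z = -16): {x=12, y=-14, z=-16}
  after event 5 (t=32: DEC x by 8): {x=4, y=-14, z=-16}
  after event 6 (t=41: INC y by 6): {x=4, y=-8, z=-16}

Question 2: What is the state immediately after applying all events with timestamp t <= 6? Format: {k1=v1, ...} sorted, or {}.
Apply events with t <= 6 (1 events):
  after event 1 (t=5: DEC y by 14): {y=-14}

Answer: {y=-14}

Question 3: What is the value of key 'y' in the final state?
Track key 'y' through all 6 events:
  event 1 (t=5: DEC y by 14): y (absent) -> -14
  event 2 (t=11: INC x by 4): y unchanged
  event 3 (t=18: SET x = 12): y unchanged
  event 4 (t=22: SET z = -16): y unchanged
  event 5 (t=32: DEC x by 8): y unchanged
  event 6 (t=41: INC y by 6): y -14 -> -8
Final: y = -8

Answer: -8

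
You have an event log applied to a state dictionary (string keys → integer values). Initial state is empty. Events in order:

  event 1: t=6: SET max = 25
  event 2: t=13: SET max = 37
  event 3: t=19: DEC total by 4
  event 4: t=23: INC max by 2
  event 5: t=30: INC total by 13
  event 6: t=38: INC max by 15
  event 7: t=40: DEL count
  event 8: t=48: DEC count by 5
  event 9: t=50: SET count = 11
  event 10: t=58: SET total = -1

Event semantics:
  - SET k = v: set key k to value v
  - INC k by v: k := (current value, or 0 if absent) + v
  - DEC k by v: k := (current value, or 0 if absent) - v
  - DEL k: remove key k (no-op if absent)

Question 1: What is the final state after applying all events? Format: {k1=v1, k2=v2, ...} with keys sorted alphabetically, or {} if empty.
  after event 1 (t=6: SET max = 25): {max=25}
  after event 2 (t=13: SET max = 37): {max=37}
  after event 3 (t=19: DEC total by 4): {max=37, total=-4}
  after event 4 (t=23: INC max by 2): {max=39, total=-4}
  after event 5 (t=30: INC total by 13): {max=39, total=9}
  after event 6 (t=38: INC max by 15): {max=54, total=9}
  after event 7 (t=40: DEL count): {max=54, total=9}
  after event 8 (t=48: DEC count by 5): {count=-5, max=54, total=9}
  after event 9 (t=50: SET count = 11): {count=11, max=54, total=9}
  after event 10 (t=58: SET total = -1): {count=11, max=54, total=-1}

Answer: {count=11, max=54, total=-1}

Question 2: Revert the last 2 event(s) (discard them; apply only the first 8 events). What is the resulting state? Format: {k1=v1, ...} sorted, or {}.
Answer: {count=-5, max=54, total=9}

Derivation:
Keep first 8 events (discard last 2):
  after event 1 (t=6: SET max = 25): {max=25}
  after event 2 (t=13: SET max = 37): {max=37}
  after event 3 (t=19: DEC total by 4): {max=37, total=-4}
  after event 4 (t=23: INC max by 2): {max=39, total=-4}
  after event 5 (t=30: INC total by 13): {max=39, total=9}
  after event 6 (t=38: INC max by 15): {max=54, total=9}
  after event 7 (t=40: DEL count): {max=54, total=9}
  after event 8 (t=48: DEC count by 5): {count=-5, max=54, total=9}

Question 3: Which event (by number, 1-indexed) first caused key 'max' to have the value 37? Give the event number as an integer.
Answer: 2

Derivation:
Looking for first event where max becomes 37:
  event 1: max = 25
  event 2: max 25 -> 37  <-- first match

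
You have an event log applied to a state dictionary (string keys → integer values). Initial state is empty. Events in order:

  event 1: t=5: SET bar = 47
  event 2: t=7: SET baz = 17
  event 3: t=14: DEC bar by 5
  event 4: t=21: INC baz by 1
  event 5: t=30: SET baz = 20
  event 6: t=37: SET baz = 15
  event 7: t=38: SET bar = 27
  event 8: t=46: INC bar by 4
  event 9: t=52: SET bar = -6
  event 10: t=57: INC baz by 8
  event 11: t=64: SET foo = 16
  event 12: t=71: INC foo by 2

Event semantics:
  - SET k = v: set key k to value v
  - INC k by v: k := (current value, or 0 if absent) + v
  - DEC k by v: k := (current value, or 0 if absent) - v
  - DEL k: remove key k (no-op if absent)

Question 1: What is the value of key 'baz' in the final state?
Track key 'baz' through all 12 events:
  event 1 (t=5: SET bar = 47): baz unchanged
  event 2 (t=7: SET baz = 17): baz (absent) -> 17
  event 3 (t=14: DEC bar by 5): baz unchanged
  event 4 (t=21: INC baz by 1): baz 17 -> 18
  event 5 (t=30: SET baz = 20): baz 18 -> 20
  event 6 (t=37: SET baz = 15): baz 20 -> 15
  event 7 (t=38: SET bar = 27): baz unchanged
  event 8 (t=46: INC bar by 4): baz unchanged
  event 9 (t=52: SET bar = -6): baz unchanged
  event 10 (t=57: INC baz by 8): baz 15 -> 23
  event 11 (t=64: SET foo = 16): baz unchanged
  event 12 (t=71: INC foo by 2): baz unchanged
Final: baz = 23

Answer: 23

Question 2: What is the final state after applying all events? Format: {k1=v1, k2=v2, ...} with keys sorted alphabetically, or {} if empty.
  after event 1 (t=5: SET bar = 47): {bar=47}
  after event 2 (t=7: SET baz = 17): {bar=47, baz=17}
  after event 3 (t=14: DEC bar by 5): {bar=42, baz=17}
  after event 4 (t=21: INC baz by 1): {bar=42, baz=18}
  after event 5 (t=30: SET baz = 20): {bar=42, baz=20}
  after event 6 (t=37: SET baz = 15): {bar=42, baz=15}
  after event 7 (t=38: SET bar = 27): {bar=27, baz=15}
  after event 8 (t=46: INC bar by 4): {bar=31, baz=15}
  after event 9 (t=52: SET bar = -6): {bar=-6, baz=15}
  after event 10 (t=57: INC baz by 8): {bar=-6, baz=23}
  after event 11 (t=64: SET foo = 16): {bar=-6, baz=23, foo=16}
  after event 12 (t=71: INC foo by 2): {bar=-6, baz=23, foo=18}

Answer: {bar=-6, baz=23, foo=18}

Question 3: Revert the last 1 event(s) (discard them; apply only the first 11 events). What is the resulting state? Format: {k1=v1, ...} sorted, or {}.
Keep first 11 events (discard last 1):
  after event 1 (t=5: SET bar = 47): {bar=47}
  after event 2 (t=7: SET baz = 17): {bar=47, baz=17}
  after event 3 (t=14: DEC bar by 5): {bar=42, baz=17}
  after event 4 (t=21: INC baz by 1): {bar=42, baz=18}
  after event 5 (t=30: SET baz = 20): {bar=42, baz=20}
  after event 6 (t=37: SET baz = 15): {bar=42, baz=15}
  after event 7 (t=38: SET bar = 27): {bar=27, baz=15}
  after event 8 (t=46: INC bar by 4): {bar=31, baz=15}
  after event 9 (t=52: SET bar = -6): {bar=-6, baz=15}
  after event 10 (t=57: INC baz by 8): {bar=-6, baz=23}
  after event 11 (t=64: SET foo = 16): {bar=-6, baz=23, foo=16}

Answer: {bar=-6, baz=23, foo=16}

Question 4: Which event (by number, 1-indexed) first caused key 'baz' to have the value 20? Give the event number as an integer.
Answer: 5

Derivation:
Looking for first event where baz becomes 20:
  event 2: baz = 17
  event 3: baz = 17
  event 4: baz = 18
  event 5: baz 18 -> 20  <-- first match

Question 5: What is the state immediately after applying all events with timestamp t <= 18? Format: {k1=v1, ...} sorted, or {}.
Apply events with t <= 18 (3 events):
  after event 1 (t=5: SET bar = 47): {bar=47}
  after event 2 (t=7: SET baz = 17): {bar=47, baz=17}
  after event 3 (t=14: DEC bar by 5): {bar=42, baz=17}

Answer: {bar=42, baz=17}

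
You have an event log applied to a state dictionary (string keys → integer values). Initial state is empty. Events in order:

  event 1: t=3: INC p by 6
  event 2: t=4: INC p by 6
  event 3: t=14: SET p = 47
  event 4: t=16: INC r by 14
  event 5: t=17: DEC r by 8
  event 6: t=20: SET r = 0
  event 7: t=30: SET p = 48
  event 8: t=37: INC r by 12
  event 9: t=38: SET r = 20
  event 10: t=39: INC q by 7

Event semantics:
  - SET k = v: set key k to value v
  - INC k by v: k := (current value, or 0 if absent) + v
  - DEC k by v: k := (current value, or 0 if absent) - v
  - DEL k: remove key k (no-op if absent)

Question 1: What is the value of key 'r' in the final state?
Track key 'r' through all 10 events:
  event 1 (t=3: INC p by 6): r unchanged
  event 2 (t=4: INC p by 6): r unchanged
  event 3 (t=14: SET p = 47): r unchanged
  event 4 (t=16: INC r by 14): r (absent) -> 14
  event 5 (t=17: DEC r by 8): r 14 -> 6
  event 6 (t=20: SET r = 0): r 6 -> 0
  event 7 (t=30: SET p = 48): r unchanged
  event 8 (t=37: INC r by 12): r 0 -> 12
  event 9 (t=38: SET r = 20): r 12 -> 20
  event 10 (t=39: INC q by 7): r unchanged
Final: r = 20

Answer: 20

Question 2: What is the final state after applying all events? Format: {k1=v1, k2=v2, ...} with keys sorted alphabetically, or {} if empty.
Answer: {p=48, q=7, r=20}

Derivation:
  after event 1 (t=3: INC p by 6): {p=6}
  after event 2 (t=4: INC p by 6): {p=12}
  after event 3 (t=14: SET p = 47): {p=47}
  after event 4 (t=16: INC r by 14): {p=47, r=14}
  after event 5 (t=17: DEC r by 8): {p=47, r=6}
  after event 6 (t=20: SET r = 0): {p=47, r=0}
  after event 7 (t=30: SET p = 48): {p=48, r=0}
  after event 8 (t=37: INC r by 12): {p=48, r=12}
  after event 9 (t=38: SET r = 20): {p=48, r=20}
  after event 10 (t=39: INC q by 7): {p=48, q=7, r=20}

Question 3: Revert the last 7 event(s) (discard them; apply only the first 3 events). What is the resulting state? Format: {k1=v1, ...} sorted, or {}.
Answer: {p=47}

Derivation:
Keep first 3 events (discard last 7):
  after event 1 (t=3: INC p by 6): {p=6}
  after event 2 (t=4: INC p by 6): {p=12}
  after event 3 (t=14: SET p = 47): {p=47}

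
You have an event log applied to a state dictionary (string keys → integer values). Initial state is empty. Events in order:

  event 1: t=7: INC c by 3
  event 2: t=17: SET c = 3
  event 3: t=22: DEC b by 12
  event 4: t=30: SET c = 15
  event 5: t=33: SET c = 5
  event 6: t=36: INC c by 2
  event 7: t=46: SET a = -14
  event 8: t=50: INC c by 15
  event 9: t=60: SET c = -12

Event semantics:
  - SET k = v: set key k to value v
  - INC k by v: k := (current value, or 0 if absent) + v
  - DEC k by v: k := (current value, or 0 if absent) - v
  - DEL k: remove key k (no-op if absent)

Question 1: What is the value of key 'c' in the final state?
Answer: -12

Derivation:
Track key 'c' through all 9 events:
  event 1 (t=7: INC c by 3): c (absent) -> 3
  event 2 (t=17: SET c = 3): c 3 -> 3
  event 3 (t=22: DEC b by 12): c unchanged
  event 4 (t=30: SET c = 15): c 3 -> 15
  event 5 (t=33: SET c = 5): c 15 -> 5
  event 6 (t=36: INC c by 2): c 5 -> 7
  event 7 (t=46: SET a = -14): c unchanged
  event 8 (t=50: INC c by 15): c 7 -> 22
  event 9 (t=60: SET c = -12): c 22 -> -12
Final: c = -12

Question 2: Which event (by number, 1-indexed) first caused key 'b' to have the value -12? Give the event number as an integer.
Looking for first event where b becomes -12:
  event 3: b (absent) -> -12  <-- first match

Answer: 3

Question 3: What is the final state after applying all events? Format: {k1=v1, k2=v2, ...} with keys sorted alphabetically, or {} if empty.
  after event 1 (t=7: INC c by 3): {c=3}
  after event 2 (t=17: SET c = 3): {c=3}
  after event 3 (t=22: DEC b by 12): {b=-12, c=3}
  after event 4 (t=30: SET c = 15): {b=-12, c=15}
  after event 5 (t=33: SET c = 5): {b=-12, c=5}
  after event 6 (t=36: INC c by 2): {b=-12, c=7}
  after event 7 (t=46: SET a = -14): {a=-14, b=-12, c=7}
  after event 8 (t=50: INC c by 15): {a=-14, b=-12, c=22}
  after event 9 (t=60: SET c = -12): {a=-14, b=-12, c=-12}

Answer: {a=-14, b=-12, c=-12}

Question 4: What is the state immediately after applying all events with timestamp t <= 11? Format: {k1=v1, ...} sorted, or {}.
Apply events with t <= 11 (1 events):
  after event 1 (t=7: INC c by 3): {c=3}

Answer: {c=3}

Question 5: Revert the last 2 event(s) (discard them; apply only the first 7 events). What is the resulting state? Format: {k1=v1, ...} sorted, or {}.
Answer: {a=-14, b=-12, c=7}

Derivation:
Keep first 7 events (discard last 2):
  after event 1 (t=7: INC c by 3): {c=3}
  after event 2 (t=17: SET c = 3): {c=3}
  after event 3 (t=22: DEC b by 12): {b=-12, c=3}
  after event 4 (t=30: SET c = 15): {b=-12, c=15}
  after event 5 (t=33: SET c = 5): {b=-12, c=5}
  after event 6 (t=36: INC c by 2): {b=-12, c=7}
  after event 7 (t=46: SET a = -14): {a=-14, b=-12, c=7}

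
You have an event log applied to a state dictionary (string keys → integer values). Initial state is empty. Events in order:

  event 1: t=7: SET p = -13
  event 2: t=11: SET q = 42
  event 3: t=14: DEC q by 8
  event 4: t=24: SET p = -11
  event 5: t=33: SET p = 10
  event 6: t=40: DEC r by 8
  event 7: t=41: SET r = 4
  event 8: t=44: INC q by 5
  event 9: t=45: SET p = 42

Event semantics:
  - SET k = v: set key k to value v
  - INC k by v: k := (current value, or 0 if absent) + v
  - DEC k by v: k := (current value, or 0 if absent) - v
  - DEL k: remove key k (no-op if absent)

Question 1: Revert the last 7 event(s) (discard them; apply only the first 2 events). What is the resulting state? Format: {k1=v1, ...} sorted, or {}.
Answer: {p=-13, q=42}

Derivation:
Keep first 2 events (discard last 7):
  after event 1 (t=7: SET p = -13): {p=-13}
  after event 2 (t=11: SET q = 42): {p=-13, q=42}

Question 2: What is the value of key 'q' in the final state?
Answer: 39

Derivation:
Track key 'q' through all 9 events:
  event 1 (t=7: SET p = -13): q unchanged
  event 2 (t=11: SET q = 42): q (absent) -> 42
  event 3 (t=14: DEC q by 8): q 42 -> 34
  event 4 (t=24: SET p = -11): q unchanged
  event 5 (t=33: SET p = 10): q unchanged
  event 6 (t=40: DEC r by 8): q unchanged
  event 7 (t=41: SET r = 4): q unchanged
  event 8 (t=44: INC q by 5): q 34 -> 39
  event 9 (t=45: SET p = 42): q unchanged
Final: q = 39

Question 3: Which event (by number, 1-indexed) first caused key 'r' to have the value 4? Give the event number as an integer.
Looking for first event where r becomes 4:
  event 6: r = -8
  event 7: r -8 -> 4  <-- first match

Answer: 7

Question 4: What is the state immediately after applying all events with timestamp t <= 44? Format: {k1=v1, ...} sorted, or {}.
Answer: {p=10, q=39, r=4}

Derivation:
Apply events with t <= 44 (8 events):
  after event 1 (t=7: SET p = -13): {p=-13}
  after event 2 (t=11: SET q = 42): {p=-13, q=42}
  after event 3 (t=14: DEC q by 8): {p=-13, q=34}
  after event 4 (t=24: SET p = -11): {p=-11, q=34}
  after event 5 (t=33: SET p = 10): {p=10, q=34}
  after event 6 (t=40: DEC r by 8): {p=10, q=34, r=-8}
  after event 7 (t=41: SET r = 4): {p=10, q=34, r=4}
  after event 8 (t=44: INC q by 5): {p=10, q=39, r=4}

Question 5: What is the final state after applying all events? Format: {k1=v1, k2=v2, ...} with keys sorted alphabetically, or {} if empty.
Answer: {p=42, q=39, r=4}

Derivation:
  after event 1 (t=7: SET p = -13): {p=-13}
  after event 2 (t=11: SET q = 42): {p=-13, q=42}
  after event 3 (t=14: DEC q by 8): {p=-13, q=34}
  after event 4 (t=24: SET p = -11): {p=-11, q=34}
  after event 5 (t=33: SET p = 10): {p=10, q=34}
  after event 6 (t=40: DEC r by 8): {p=10, q=34, r=-8}
  after event 7 (t=41: SET r = 4): {p=10, q=34, r=4}
  after event 8 (t=44: INC q by 5): {p=10, q=39, r=4}
  after event 9 (t=45: SET p = 42): {p=42, q=39, r=4}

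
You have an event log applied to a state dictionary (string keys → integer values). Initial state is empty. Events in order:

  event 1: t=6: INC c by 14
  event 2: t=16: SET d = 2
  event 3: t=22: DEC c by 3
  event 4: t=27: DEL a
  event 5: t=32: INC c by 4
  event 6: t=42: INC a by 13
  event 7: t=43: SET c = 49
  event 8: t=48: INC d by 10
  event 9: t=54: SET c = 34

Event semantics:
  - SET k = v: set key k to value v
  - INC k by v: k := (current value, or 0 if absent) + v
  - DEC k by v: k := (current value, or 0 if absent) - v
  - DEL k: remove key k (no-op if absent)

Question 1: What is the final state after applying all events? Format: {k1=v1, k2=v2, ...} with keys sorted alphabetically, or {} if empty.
Answer: {a=13, c=34, d=12}

Derivation:
  after event 1 (t=6: INC c by 14): {c=14}
  after event 2 (t=16: SET d = 2): {c=14, d=2}
  after event 3 (t=22: DEC c by 3): {c=11, d=2}
  after event 4 (t=27: DEL a): {c=11, d=2}
  after event 5 (t=32: INC c by 4): {c=15, d=2}
  after event 6 (t=42: INC a by 13): {a=13, c=15, d=2}
  after event 7 (t=43: SET c = 49): {a=13, c=49, d=2}
  after event 8 (t=48: INC d by 10): {a=13, c=49, d=12}
  after event 9 (t=54: SET c = 34): {a=13, c=34, d=12}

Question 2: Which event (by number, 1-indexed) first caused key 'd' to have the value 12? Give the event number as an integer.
Answer: 8

Derivation:
Looking for first event where d becomes 12:
  event 2: d = 2
  event 3: d = 2
  event 4: d = 2
  event 5: d = 2
  event 6: d = 2
  event 7: d = 2
  event 8: d 2 -> 12  <-- first match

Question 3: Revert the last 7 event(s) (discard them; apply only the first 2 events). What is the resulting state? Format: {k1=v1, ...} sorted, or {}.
Answer: {c=14, d=2}

Derivation:
Keep first 2 events (discard last 7):
  after event 1 (t=6: INC c by 14): {c=14}
  after event 2 (t=16: SET d = 2): {c=14, d=2}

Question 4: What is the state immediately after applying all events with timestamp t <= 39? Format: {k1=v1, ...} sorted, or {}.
Apply events with t <= 39 (5 events):
  after event 1 (t=6: INC c by 14): {c=14}
  after event 2 (t=16: SET d = 2): {c=14, d=2}
  after event 3 (t=22: DEC c by 3): {c=11, d=2}
  after event 4 (t=27: DEL a): {c=11, d=2}
  after event 5 (t=32: INC c by 4): {c=15, d=2}

Answer: {c=15, d=2}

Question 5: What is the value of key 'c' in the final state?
Track key 'c' through all 9 events:
  event 1 (t=6: INC c by 14): c (absent) -> 14
  event 2 (t=16: SET d = 2): c unchanged
  event 3 (t=22: DEC c by 3): c 14 -> 11
  event 4 (t=27: DEL a): c unchanged
  event 5 (t=32: INC c by 4): c 11 -> 15
  event 6 (t=42: INC a by 13): c unchanged
  event 7 (t=43: SET c = 49): c 15 -> 49
  event 8 (t=48: INC d by 10): c unchanged
  event 9 (t=54: SET c = 34): c 49 -> 34
Final: c = 34

Answer: 34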